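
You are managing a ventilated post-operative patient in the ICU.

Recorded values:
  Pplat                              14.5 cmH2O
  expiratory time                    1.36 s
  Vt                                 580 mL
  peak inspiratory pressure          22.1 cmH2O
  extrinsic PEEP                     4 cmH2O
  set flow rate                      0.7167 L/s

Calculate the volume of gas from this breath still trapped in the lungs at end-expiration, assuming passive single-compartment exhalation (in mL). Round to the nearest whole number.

57

R = (PIP − Pplat)/V̇ = (22.1 − 14.5) / 0.7167 = 7.6/0.7167 = 10.604 cmH2O·s/L.
C = Vt/(Pplat − PEEP) = 580.0 / (14.5 − 4) = 580.0/10.5 = 55.238 mL/cmH2O.
τ = R × C = 10.604 × 0.05524 L/cmH2O = 0.5858 s.
Fraction remaining = e^(−Te/τ) = e^(−1.36/0.5858) = 0.09812.
Trapped volume = 580.0 × 0.09812 = 56.91 mL.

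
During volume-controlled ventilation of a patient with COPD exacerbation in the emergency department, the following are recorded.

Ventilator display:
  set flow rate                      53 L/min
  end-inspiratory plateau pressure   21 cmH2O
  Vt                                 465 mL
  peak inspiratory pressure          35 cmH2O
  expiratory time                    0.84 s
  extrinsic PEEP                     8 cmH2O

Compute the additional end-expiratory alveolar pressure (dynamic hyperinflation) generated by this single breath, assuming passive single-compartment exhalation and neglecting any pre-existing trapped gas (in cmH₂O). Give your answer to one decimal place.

Flow: 53 L/min ÷ 60 = 0.8833 L/s.
R = (PIP − Pplat)/V̇ = (35 − 21) / 0.8833 = 14.0/0.8833 = 15.85 cmH2O·s/L.
C = Vt/(Pplat − PEEP) = 465.0 / (21 − 8) = 465.0/13.0 = 35.769 mL/cmH2O.
τ = R × C = 15.85 × 0.03577 L/cmH2O = 0.567 s.
Fraction remaining = e^(−Te/τ) = e^(−0.84/0.567) = 0.2273; trapped volume = 465.0 × 0.2273 = 105.69 mL.
Additional alveolar pressure from trapping ≈ V_trapped / C = 105.69 / 35.769 = 2.955 cmH2O.

3.0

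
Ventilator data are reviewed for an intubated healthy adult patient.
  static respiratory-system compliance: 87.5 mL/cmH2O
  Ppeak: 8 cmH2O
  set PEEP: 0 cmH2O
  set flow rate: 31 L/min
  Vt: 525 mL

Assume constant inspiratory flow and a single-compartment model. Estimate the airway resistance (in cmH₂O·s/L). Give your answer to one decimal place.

Flow: 31 L/min ÷ 60 = 0.5167 L/s.
Equation of motion (constant flow): PIP = Vt/C + R·V̇ + PEEP.
R·V̇ = PIP − Vt/C − PEEP = 8 − 525/87.5 − 0 = 8 − 6.0 − 0 = 2.0 cmH2O.
R = 2.0 / 0.5167 = 3.871 cmH2O·s/L.

3.9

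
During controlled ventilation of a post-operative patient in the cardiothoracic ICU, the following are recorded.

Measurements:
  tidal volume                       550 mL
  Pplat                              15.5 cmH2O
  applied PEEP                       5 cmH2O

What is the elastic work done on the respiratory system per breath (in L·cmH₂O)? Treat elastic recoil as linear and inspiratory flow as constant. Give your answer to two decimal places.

Elastic work ≈ ½ × (Pplat − PEEP) × Vt = 0.5 × (15.5 − 5) × 0.550 L = 0.5 × 10.5 × 0.550 = 2.888 L·cmH2O.

2.89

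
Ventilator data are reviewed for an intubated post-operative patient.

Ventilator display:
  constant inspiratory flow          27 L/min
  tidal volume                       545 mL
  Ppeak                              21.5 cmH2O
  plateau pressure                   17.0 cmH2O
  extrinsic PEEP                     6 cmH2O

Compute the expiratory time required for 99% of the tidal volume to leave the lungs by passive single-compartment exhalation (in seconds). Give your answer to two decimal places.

Flow: 27 L/min ÷ 60 = 0.45 L/s.
R = (PIP − Pplat)/V̇ = (21.5 − 17.0) / 0.45 = 4.5/0.45 = 10.0 cmH2O·s/L.
C = Vt/(Pplat − PEEP) = 545.0 / (17.0 − 6) = 545.0/11.0 = 49.545 mL/cmH2O.
τ = R × C = 10.0 × 0.04955 L/cmH2O = 0.4955 s.
t = −τ·ln(1 − 0.99) = −0.4955·ln(0.01) = 2.282 s.

2.28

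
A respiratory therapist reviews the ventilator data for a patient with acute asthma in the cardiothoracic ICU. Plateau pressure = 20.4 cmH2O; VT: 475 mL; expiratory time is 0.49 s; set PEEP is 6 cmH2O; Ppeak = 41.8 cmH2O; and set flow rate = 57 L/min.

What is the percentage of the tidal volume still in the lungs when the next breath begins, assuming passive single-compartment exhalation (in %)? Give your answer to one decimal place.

51.7

Flow: 57 L/min ÷ 60 = 0.95 L/s.
R = (PIP − Pplat)/V̇ = (41.8 − 20.4) / 0.95 = 21.4/0.95 = 22.526 cmH2O·s/L.
C = Vt/(Pplat − PEEP) = 475.0 / (20.4 − 6) = 475.0/14.4 = 32.986 mL/cmH2O.
τ = R × C = 22.526 × 0.03299 L/cmH2O = 0.7431 s.
Fraction remaining at end-expiration = e^(−Te/τ) = e^(−0.49/0.7431) = 0.5172 → 51.72%.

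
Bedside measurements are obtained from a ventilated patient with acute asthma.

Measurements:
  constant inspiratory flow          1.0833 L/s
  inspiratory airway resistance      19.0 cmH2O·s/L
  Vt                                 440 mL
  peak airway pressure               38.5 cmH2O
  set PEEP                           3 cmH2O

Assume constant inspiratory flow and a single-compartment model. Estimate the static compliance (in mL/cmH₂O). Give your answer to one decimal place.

Equation of motion (constant flow): PIP = Vt/C + R·V̇ + PEEP.
Vt/C = PIP − R·V̇ − PEEP = 38.5 − 19.0×1.0833 − 3 = 38.5 − 20.583 − 3 = 14.917 cmH2O.
C = Vt / 14.917 = 440 / 14.917 = 29.497 mL/cmH2O.

29.5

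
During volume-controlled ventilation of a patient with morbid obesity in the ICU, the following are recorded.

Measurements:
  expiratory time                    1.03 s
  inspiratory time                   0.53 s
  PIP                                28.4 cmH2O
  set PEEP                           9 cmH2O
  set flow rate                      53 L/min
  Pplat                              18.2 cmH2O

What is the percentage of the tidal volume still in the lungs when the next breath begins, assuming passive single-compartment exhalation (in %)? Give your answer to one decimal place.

17.3

Flow: 53 L/min ÷ 60 = 0.8833 L/s.
Vt = flow × Ti = 0.8833 L/s × 0.53 s × 1000 mL/L = 468.15 mL.
R = (PIP − Pplat)/V̇ = (28.4 − 18.2) / 0.8833 = 10.2/0.8833 = 11.548 cmH2O·s/L.
C = Vt/(Pplat − PEEP) = 468.15 / (18.2 − 9) = 468.15/9.2 = 50.886 mL/cmH2O.
τ = R × C = 11.548 × 0.05089 L/cmH2O = 0.5877 s.
Fraction remaining at end-expiration = e^(−Te/τ) = e^(−1.03/0.5877) = 0.1733 → 17.33%.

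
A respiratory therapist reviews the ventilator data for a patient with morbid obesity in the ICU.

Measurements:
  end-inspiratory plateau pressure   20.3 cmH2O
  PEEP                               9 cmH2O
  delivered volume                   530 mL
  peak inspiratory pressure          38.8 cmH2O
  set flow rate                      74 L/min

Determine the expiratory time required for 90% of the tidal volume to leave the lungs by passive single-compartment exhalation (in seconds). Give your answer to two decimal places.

1.62

Flow: 74 L/min ÷ 60 = 1.2333 L/s.
R = (PIP − Pplat)/V̇ = (38.8 − 20.3) / 1.2333 = 18.5/1.2333 = 15.0 cmH2O·s/L.
C = Vt/(Pplat − PEEP) = 530.0 / (20.3 − 9) = 530.0/11.3 = 46.903 mL/cmH2O.
τ = R × C = 15.0 × 0.0469 L/cmH2O = 0.7035 s.
t = −τ·ln(1 − 0.90) = −0.7035·ln(0.1) = 1.62 s.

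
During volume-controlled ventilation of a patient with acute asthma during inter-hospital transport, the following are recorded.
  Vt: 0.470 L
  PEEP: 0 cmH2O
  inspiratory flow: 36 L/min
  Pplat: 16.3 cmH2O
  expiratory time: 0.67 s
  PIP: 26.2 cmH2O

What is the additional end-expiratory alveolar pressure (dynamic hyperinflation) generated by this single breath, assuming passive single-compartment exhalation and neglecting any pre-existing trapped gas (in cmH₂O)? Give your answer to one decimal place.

4.0

Flow: 36 L/min ÷ 60 = 0.6 L/s.
R = (PIP − Pplat)/V̇ = (26.2 − 16.3) / 0.6 = 9.9/0.6 = 16.5 cmH2O·s/L.
C = Vt/(Pplat − PEEP) = 470.0 / (16.3 − 0) = 470.0/16.3 = 28.834 mL/cmH2O.
τ = R × C = 16.5 × 0.02883 L/cmH2O = 0.4757 s.
Fraction remaining = e^(−Te/τ) = e^(−0.67/0.4757) = 0.2445; trapped volume = 470.0 × 0.2445 = 114.92 mL.
Additional alveolar pressure from trapping ≈ V_trapped / C = 114.92 / 28.834 = 3.986 cmH2O.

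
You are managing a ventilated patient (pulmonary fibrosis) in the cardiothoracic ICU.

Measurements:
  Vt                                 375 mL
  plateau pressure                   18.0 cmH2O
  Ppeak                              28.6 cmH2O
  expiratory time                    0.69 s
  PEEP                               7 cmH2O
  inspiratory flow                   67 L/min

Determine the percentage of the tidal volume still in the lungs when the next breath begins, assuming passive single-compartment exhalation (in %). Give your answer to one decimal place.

Flow: 67 L/min ÷ 60 = 1.1167 L/s.
R = (PIP − Pplat)/V̇ = (28.6 − 18.0) / 1.1167 = 10.6/1.1167 = 9.492 cmH2O·s/L.
C = Vt/(Pplat − PEEP) = 375.0 / (18.0 − 7) = 375.0/11.0 = 34.091 mL/cmH2O.
τ = R × C = 9.492 × 0.03409 L/cmH2O = 0.3236 s.
Fraction remaining at end-expiration = e^(−Te/τ) = e^(−0.69/0.3236) = 0.1186 → 11.86%.

11.9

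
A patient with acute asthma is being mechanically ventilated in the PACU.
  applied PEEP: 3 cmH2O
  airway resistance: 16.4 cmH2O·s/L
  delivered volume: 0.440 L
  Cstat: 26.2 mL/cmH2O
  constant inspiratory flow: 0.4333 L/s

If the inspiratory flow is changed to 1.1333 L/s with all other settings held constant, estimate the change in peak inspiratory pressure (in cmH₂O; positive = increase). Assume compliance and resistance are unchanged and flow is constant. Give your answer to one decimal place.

PIP = Vt/C + R·V̇ + PEEP (constant-flow equation of motion).
Only the resistive term changes: ΔPIP = R × ΔV̇ = 16.4 × (1.1333 − 0.4333) = 16.4 × 0.7 = 11.48 cmH2O.

11.5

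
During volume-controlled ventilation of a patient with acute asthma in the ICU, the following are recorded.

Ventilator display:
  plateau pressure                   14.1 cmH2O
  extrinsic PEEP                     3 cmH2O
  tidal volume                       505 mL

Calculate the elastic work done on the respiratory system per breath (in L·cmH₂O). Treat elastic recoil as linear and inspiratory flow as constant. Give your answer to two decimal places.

2.80

Elastic work ≈ ½ × (Pplat − PEEP) × Vt = 0.5 × (14.1 − 3) × 0.505 L = 0.5 × 11.1 × 0.505 = 2.803 L·cmH2O.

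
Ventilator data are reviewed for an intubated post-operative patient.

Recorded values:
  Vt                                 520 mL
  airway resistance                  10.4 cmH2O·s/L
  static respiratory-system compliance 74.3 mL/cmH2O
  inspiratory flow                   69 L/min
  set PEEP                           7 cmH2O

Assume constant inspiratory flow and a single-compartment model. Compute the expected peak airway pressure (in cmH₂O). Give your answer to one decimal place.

Flow: 69 L/min ÷ 60 = 1.15 L/s.
Equation of motion (constant flow): PIP = Vt/C + R·V̇ + PEEP.
PIP = 520/74.3 + 10.4×1.15 + 7 = 6.999 + 11.96 + 7 = 25.959 cmH2O.

26.0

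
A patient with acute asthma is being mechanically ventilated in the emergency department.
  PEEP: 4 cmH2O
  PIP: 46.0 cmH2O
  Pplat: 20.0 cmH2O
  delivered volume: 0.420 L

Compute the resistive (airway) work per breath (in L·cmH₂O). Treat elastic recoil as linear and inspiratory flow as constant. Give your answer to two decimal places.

10.92

With constant inspiratory flow the resistive pressure is constant at PIP − Pplat = 46.0 − 20.0 = 26.0 cmH2O, so resistive work = 26.0 × 0.420 = 10.92 L·cmH2O.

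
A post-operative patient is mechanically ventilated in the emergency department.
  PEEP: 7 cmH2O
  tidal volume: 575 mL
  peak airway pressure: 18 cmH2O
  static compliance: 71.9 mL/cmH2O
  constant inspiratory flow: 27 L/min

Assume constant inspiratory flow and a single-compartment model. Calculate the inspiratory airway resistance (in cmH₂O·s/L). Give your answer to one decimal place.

6.7

Flow: 27 L/min ÷ 60 = 0.45 L/s.
Equation of motion (constant flow): PIP = Vt/C + R·V̇ + PEEP.
R·V̇ = PIP − Vt/C − PEEP = 18 − 575/71.9 − 7 = 18 − 7.997 − 7 = 3.003 cmH2O.
R = 3.003 / 0.45 = 6.673 cmH2O·s/L.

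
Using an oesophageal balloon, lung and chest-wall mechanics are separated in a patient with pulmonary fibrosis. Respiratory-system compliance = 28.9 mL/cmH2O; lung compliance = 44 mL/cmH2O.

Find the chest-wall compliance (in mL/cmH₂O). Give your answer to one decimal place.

1/Ccw = 1/Crs − 1/CL.
1/Ccw = 1/28.9 − 1/44 = 0.01187.
Ccw = 84.246 mL/cmH2O.

84.2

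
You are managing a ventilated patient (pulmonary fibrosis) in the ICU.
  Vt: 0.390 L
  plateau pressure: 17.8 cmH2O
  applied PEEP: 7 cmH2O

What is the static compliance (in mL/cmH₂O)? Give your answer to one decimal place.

Cstat = Vt / (Pplat − PEEP) = 390 / (17.8 − 7) = 390 / 10.8 = 36.111 mL/cmH2O.

36.1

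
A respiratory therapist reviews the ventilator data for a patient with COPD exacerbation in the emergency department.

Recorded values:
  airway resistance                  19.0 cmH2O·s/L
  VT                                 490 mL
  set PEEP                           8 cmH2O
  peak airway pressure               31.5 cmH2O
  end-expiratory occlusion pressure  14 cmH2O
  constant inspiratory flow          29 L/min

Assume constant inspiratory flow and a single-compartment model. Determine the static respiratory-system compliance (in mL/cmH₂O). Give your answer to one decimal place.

Flow: 29 L/min ÷ 60 = 0.4833 L/s.
Total PEEP = 14 cmH2O (set 8 + intrinsic 6); this is the baseline alveolar pressure.
Equation of motion (constant flow): PIP = Vt/C + R·V̇ + PEEP.
Vt/C = PIP − R·V̇ − PEEP = 31.5 − 19.0×0.4833 − 14 = 31.5 − 9.183 − 14 = 8.317 cmH2O.
C = Vt / 8.317 = 490 / 8.317 = 58.915 mL/cmH2O.

58.9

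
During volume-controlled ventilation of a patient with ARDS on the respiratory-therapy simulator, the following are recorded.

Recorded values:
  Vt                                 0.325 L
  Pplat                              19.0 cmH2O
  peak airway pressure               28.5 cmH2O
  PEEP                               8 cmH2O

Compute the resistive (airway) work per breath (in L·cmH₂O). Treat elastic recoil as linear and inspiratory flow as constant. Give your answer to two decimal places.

3.09

With constant inspiratory flow the resistive pressure is constant at PIP − Pplat = 28.5 − 19.0 = 9.5 cmH2O, so resistive work = 9.5 × 0.325 = 3.088 L·cmH2O.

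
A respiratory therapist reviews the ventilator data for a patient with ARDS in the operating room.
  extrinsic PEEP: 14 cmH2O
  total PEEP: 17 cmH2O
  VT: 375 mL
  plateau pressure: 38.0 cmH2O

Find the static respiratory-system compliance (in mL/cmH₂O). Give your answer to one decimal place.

End-expiratory occlusion gives total PEEP = 17 cmH2O (intrinsic PEEP = 17 − 14 = 3). Use total PEEP for the elastic gradient.
Cstat = Vt / (Pplat − PEEPtotal) = 375 / (38.0 − 17) = 375 / 21.0 = 17.857 mL/cmH2O.

17.9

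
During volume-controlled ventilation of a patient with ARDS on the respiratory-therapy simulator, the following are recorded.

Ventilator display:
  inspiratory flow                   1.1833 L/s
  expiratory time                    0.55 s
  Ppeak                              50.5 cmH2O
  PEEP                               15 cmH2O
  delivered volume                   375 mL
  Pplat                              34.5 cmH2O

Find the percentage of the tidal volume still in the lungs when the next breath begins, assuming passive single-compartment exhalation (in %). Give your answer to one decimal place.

R = (PIP − Pplat)/V̇ = (50.5 − 34.5) / 1.1833 = 16.0/1.1833 = 13.522 cmH2O·s/L.
C = Vt/(Pplat − PEEP) = 375.0 / (34.5 − 15) = 375.0/19.5 = 19.231 mL/cmH2O.
τ = R × C = 13.522 × 0.01923 L/cmH2O = 0.26 s.
Fraction remaining at end-expiration = e^(−Te/τ) = e^(−0.55/0.26) = 0.1206 → 12.06%.

12.1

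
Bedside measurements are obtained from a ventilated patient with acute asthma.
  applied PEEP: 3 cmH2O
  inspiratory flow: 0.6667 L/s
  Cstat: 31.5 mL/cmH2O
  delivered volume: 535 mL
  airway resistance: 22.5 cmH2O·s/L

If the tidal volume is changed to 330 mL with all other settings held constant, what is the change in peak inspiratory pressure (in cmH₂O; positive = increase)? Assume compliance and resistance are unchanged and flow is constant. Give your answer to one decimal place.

PIP = Vt/C + R·V̇ + PEEP (constant-flow equation of motion).
Only the elastic term changes: ΔPIP = ΔVt / C = (330 − 535) / 31.5 = -6.508 cmH2O.

-6.5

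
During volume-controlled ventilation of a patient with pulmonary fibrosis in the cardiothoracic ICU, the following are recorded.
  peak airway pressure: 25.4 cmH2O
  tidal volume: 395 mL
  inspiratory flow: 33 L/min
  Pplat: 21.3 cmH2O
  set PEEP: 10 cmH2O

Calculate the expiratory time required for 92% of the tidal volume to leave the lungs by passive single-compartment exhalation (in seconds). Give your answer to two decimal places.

0.66

Flow: 33 L/min ÷ 60 = 0.55 L/s.
R = (PIP − Pplat)/V̇ = (25.4 − 21.3) / 0.55 = 4.1/0.55 = 7.455 cmH2O·s/L.
C = Vt/(Pplat − PEEP) = 395.0 / (21.3 − 10) = 395.0/11.3 = 34.956 mL/cmH2O.
τ = R × C = 7.455 × 0.03496 L/cmH2O = 0.2606 s.
t = −τ·ln(1 − 0.92) = −0.2606·ln(0.08) = 0.6582 s.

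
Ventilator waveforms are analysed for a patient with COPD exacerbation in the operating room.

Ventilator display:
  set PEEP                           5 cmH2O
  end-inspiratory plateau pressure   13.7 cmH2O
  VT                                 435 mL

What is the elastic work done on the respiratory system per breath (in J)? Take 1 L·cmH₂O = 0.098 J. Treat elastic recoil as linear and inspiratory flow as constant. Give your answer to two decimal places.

Elastic work ≈ ½ × (Pplat − PEEP) × Vt = 0.5 × (13.7 − 5) × 0.435 L = 0.5 × 8.7 × 0.435 = 1.892 L·cmH2O.
× 0.098 J/(L·cmH2O) → 0.1854 J.

0.19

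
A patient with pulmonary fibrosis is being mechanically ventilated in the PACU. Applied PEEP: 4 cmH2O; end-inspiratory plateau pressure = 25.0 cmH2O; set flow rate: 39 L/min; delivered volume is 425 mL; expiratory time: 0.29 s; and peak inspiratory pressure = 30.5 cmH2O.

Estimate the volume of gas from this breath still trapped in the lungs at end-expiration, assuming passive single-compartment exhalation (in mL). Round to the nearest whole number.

78

Flow: 39 L/min ÷ 60 = 0.65 L/s.
R = (PIP − Pplat)/V̇ = (30.5 − 25.0) / 0.65 = 5.5/0.65 = 8.462 cmH2O·s/L.
C = Vt/(Pplat − PEEP) = 425.0 / (25.0 − 4) = 425.0/21.0 = 20.238 mL/cmH2O.
τ = R × C = 8.462 × 0.02024 L/cmH2O = 0.1713 s.
Fraction remaining = e^(−Te/τ) = e^(−0.29/0.1713) = 0.184.
Trapped volume = 425.0 × 0.184 = 78.2 mL.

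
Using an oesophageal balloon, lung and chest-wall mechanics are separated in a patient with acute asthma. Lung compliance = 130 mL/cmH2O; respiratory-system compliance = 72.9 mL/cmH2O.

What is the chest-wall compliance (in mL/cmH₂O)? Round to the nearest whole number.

166

1/Ccw = 1/Crs − 1/CL.
1/Ccw = 1/72.9 − 1/130 = 0.006025.
Ccw = 165.98 mL/cmH2O.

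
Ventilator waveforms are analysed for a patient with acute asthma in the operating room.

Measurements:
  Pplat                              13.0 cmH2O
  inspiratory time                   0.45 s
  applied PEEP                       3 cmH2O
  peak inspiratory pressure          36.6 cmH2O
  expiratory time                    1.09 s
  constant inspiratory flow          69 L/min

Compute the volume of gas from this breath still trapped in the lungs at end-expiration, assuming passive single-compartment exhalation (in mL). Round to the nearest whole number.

185

Flow: 69 L/min ÷ 60 = 1.15 L/s.
Vt = flow × Ti = 1.15 L/s × 0.45 s × 1000 mL/L = 517.5 mL.
R = (PIP − Pplat)/V̇ = (36.6 − 13.0) / 1.15 = 23.6/1.15 = 20.522 cmH2O·s/L.
C = Vt/(Pplat − PEEP) = 517.5 / (13.0 − 3) = 517.5/10.0 = 51.75 mL/cmH2O.
τ = R × C = 20.522 × 0.05175 L/cmH2O = 1.062 s.
Fraction remaining = e^(−Te/τ) = e^(−1.09/1.062) = 0.3583.
Trapped volume = 517.5 × 0.3583 = 185.42 mL.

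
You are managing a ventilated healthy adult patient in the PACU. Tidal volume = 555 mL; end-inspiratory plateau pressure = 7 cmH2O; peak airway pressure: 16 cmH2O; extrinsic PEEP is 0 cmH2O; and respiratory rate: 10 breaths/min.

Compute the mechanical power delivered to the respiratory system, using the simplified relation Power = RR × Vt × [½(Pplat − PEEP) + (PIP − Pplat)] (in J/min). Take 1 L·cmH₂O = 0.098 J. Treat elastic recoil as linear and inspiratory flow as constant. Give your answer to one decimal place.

Per-breath work = Vt × [½(Pplat−PEEP) + (PIP−Pplat)] = 0.555 × [0.5×7.0 + 9.0] = 0.555 × 12.5 = 6.938 L·cmH2O.
Power = 10 × 6.938 = 69.38 L·cmH2O/min.
× 0.098 J/(L·cmH2O) → 6.799 J/min.

6.8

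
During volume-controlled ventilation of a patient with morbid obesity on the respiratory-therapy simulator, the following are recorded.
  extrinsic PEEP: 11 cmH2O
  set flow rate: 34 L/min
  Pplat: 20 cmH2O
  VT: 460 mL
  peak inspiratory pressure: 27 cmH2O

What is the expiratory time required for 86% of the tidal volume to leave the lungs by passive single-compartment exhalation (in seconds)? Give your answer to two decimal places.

1.24

Flow: 34 L/min ÷ 60 = 0.5667 L/s.
R = (PIP − Pplat)/V̇ = (27 − 20) / 0.5667 = 7.0/0.5667 = 12.352 cmH2O·s/L.
C = Vt/(Pplat − PEEP) = 460.0 / (20 − 11) = 460.0/9.0 = 51.111 mL/cmH2O.
τ = R × C = 12.352 × 0.05111 L/cmH2O = 0.6313 s.
t = −τ·ln(1 − 0.86) = −0.6313·ln(0.14) = 1.241 s.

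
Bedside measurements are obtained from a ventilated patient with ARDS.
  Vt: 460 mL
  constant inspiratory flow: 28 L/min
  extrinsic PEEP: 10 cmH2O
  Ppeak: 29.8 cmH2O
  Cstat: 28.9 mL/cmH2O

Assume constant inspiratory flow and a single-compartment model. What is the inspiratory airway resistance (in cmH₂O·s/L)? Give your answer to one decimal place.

8.3

Flow: 28 L/min ÷ 60 = 0.4667 L/s.
Equation of motion (constant flow): PIP = Vt/C + R·V̇ + PEEP.
R·V̇ = PIP − Vt/C − PEEP = 29.8 − 460/28.9 − 10 = 29.8 − 15.917 − 10 = 3.883 cmH2O.
R = 3.883 / 0.4667 = 8.32 cmH2O·s/L.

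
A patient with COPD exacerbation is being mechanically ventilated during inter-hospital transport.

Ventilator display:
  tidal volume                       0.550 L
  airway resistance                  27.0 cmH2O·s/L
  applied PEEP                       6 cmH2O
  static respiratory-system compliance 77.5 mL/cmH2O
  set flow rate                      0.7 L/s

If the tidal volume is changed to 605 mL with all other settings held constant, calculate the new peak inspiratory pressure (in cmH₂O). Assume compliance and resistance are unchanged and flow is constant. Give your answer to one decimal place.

32.7

PIP = Vt/C + R·V̇ + PEEP (constant-flow equation of motion).
Only the elastic term changes: ΔPIP = ΔVt / C = (605 − 550) / 77.5 = 0.7097 cmH2O.
Original PIP = 550/77.5 + 27.0×0.7 + 6 = 31.997 cmH2O; new PIP = 31.997 + (0.7097) = 32.707 cmH2O.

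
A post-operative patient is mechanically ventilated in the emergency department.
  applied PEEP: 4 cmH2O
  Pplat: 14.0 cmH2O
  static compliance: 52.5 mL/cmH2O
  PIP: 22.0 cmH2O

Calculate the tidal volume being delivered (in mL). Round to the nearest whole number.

525

Vt = Cstat × (Pplat − PEEP) = 52.5 × (14.0 − 4) = 52.5 × 10.0 = 525.0 mL.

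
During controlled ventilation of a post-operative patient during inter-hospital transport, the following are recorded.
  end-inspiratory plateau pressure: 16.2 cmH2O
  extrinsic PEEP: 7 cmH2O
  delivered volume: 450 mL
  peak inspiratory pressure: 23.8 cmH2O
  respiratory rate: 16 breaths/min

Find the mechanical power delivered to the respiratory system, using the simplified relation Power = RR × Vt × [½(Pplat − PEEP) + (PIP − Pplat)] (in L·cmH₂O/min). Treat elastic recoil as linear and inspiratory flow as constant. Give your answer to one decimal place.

87.8

Per-breath work = Vt × [½(Pplat−PEEP) + (PIP−Pplat)] = 0.450 × [0.5×9.2 + 7.6] = 0.450 × 12.2 = 5.49 L·cmH2O.
Power = 16 × 5.49 = 87.84 L·cmH2O/min.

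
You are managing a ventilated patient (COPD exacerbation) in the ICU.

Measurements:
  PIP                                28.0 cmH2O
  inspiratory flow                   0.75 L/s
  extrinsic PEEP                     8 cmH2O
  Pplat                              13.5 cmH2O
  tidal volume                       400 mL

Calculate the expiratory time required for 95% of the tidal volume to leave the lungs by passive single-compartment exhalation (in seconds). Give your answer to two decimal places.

R = (PIP − Pplat)/V̇ = (28.0 − 13.5) / 0.75 = 14.5/0.75 = 19.333 cmH2O·s/L.
C = Vt/(Pplat − PEEP) = 400.0 / (13.5 − 8) = 400.0/5.5 = 72.727 mL/cmH2O.
τ = R × C = 19.333 × 0.07273 L/cmH2O = 1.406 s.
t = −τ·ln(1 − 0.95) = −1.406·ln(0.05) = 4.212 s.

4.21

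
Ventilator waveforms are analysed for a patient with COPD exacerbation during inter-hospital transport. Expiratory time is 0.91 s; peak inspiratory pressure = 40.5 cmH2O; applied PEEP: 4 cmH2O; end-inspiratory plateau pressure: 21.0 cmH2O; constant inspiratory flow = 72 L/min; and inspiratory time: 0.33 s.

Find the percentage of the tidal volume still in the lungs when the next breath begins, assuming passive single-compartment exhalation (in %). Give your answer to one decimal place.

9.0

Flow: 72 L/min ÷ 60 = 1.2 L/s.
Vt = flow × Ti = 1.2 L/s × 0.33 s × 1000 mL/L = 396.0 mL.
R = (PIP − Pplat)/V̇ = (40.5 − 21.0) / 1.2 = 19.5/1.2 = 16.25 cmH2O·s/L.
C = Vt/(Pplat − PEEP) = 396.0 / (21.0 − 4) = 396.0/17.0 = 23.294 mL/cmH2O.
τ = R × C = 16.25 × 0.02329 L/cmH2O = 0.3785 s.
Fraction remaining at end-expiration = e^(−Te/τ) = e^(−0.91/0.3785) = 0.09034 → 9.034%.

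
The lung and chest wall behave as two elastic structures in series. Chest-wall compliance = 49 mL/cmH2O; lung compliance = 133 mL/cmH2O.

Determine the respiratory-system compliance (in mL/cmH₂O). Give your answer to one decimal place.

35.8

Lung and chest wall are elastances in series: 1/Crs = 1/CL + 1/Ccw.
1/Crs = 1/133 + 1/49 = 0.02793.
Crs = 35.804 mL/cmH2O.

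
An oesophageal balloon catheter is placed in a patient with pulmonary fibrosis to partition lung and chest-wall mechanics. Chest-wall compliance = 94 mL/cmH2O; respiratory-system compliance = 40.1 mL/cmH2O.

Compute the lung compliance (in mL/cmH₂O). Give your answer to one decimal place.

69.9

1/CL = 1/Crs − 1/Ccw.
1/CL = 1/40.1 − 1/94 = 0.0143.
CL = 69.93 mL/cmH2O.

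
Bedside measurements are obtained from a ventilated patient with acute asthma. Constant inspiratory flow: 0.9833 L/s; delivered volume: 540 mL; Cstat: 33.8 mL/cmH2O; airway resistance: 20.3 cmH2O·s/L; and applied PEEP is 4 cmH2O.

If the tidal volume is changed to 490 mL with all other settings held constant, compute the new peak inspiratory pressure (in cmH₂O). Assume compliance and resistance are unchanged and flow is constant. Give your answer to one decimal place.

38.5

PIP = Vt/C + R·V̇ + PEEP (constant-flow equation of motion).
Only the elastic term changes: ΔPIP = ΔVt / C = (490 − 540) / 33.8 = -1.479 cmH2O.
Original PIP = 540/33.8 + 20.3×0.9833 + 4 = 39.937 cmH2O; new PIP = 39.937 + (-1.479) = 38.458 cmH2O.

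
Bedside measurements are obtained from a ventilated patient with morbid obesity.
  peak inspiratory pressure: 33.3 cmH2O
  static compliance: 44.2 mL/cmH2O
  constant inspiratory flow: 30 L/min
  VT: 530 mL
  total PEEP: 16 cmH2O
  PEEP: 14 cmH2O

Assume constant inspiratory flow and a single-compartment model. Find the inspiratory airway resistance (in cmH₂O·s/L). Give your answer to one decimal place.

Flow: 30 L/min ÷ 60 = 0.5 L/s.
Total PEEP = 16 cmH2O (set 14 + intrinsic 2); this is the baseline alveolar pressure.
Equation of motion (constant flow): PIP = Vt/C + R·V̇ + PEEP.
R·V̇ = PIP − Vt/C − PEEP = 33.3 − 530/44.2 − 16 = 33.3 − 11.991 − 16 = 5.309 cmH2O.
R = 5.309 / 0.5 = 10.618 cmH2O·s/L.

10.6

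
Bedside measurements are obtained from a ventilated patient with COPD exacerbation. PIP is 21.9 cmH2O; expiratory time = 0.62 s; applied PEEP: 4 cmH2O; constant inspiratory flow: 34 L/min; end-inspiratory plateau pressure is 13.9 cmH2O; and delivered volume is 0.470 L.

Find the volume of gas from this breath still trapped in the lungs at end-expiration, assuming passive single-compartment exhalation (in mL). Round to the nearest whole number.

Flow: 34 L/min ÷ 60 = 0.5667 L/s.
R = (PIP − Pplat)/V̇ = (21.9 − 13.9) / 0.5667 = 8.0/0.5667 = 14.117 cmH2O·s/L.
C = Vt/(Pplat − PEEP) = 470.0 / (13.9 − 4) = 470.0/9.9 = 47.475 mL/cmH2O.
τ = R × C = 14.117 × 0.04748 L/cmH2O = 0.6703 s.
Fraction remaining = e^(−Te/τ) = e^(−0.62/0.6703) = 0.3965.
Trapped volume = 470.0 × 0.3965 = 186.36 mL.

186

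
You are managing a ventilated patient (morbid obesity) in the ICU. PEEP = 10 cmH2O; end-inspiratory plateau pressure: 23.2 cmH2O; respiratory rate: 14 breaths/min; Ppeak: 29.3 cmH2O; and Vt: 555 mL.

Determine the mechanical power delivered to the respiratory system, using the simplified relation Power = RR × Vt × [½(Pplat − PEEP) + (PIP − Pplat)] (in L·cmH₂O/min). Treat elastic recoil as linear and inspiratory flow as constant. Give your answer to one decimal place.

98.7

Per-breath work = Vt × [½(Pplat−PEEP) + (PIP−Pplat)] = 0.555 × [0.5×13.2 + 6.1] = 0.555 × 12.7 = 7.049 L·cmH2O.
Power = 14 × 7.049 = 98.686 L·cmH2O/min.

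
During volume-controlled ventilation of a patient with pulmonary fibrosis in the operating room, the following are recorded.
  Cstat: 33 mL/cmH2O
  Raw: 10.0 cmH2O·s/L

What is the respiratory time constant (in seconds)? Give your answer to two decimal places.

τ = R × C = 10.0 × 33 mL/cmH2O = 10.0 × 0.033 L/cmH2O = 0.33 s.

0.33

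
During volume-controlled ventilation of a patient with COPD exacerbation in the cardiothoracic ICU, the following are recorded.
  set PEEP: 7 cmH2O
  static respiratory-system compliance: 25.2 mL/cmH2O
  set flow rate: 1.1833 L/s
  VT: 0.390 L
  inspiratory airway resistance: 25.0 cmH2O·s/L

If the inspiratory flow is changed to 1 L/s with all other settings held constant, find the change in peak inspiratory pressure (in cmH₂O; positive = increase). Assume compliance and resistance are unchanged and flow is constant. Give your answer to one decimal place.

PIP = Vt/C + R·V̇ + PEEP (constant-flow equation of motion).
Only the resistive term changes: ΔPIP = R × ΔV̇ = 25.0 × (1 − 1.1833) = 25.0 × -0.1833 = -4.583 cmH2O.

-4.6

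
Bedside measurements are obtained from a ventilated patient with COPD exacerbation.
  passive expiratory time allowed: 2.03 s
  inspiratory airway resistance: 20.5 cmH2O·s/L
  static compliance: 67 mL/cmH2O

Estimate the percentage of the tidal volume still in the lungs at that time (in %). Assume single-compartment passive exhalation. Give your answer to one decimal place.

τ = R × C = 20.5 × 67 mL/cmH2O = 20.5 × 0.067 L/cmH2O = 1.374 s.
Passive exhalation: V(t)/V₀ = e^(−t/τ) = e^(−2.03/1.374) = 0.2282.
Fraction remaining = 0.2282 → 22.82%.

22.8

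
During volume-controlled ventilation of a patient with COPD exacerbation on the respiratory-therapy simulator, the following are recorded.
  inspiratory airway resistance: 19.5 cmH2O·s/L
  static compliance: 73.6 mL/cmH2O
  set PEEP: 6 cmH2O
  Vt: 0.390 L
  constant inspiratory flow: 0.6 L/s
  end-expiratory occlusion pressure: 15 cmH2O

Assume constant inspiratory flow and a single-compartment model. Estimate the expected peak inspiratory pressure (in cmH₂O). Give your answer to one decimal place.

Total PEEP = 15 cmH2O (set 6 + intrinsic 9); this is the baseline alveolar pressure.
Equation of motion (constant flow): PIP = Vt/C + R·V̇ + PEEP.
PIP = 390/73.6 + 19.5×0.6 + 15 = 5.299 + 11.7 + 15 = 31.999 cmH2O.

32.0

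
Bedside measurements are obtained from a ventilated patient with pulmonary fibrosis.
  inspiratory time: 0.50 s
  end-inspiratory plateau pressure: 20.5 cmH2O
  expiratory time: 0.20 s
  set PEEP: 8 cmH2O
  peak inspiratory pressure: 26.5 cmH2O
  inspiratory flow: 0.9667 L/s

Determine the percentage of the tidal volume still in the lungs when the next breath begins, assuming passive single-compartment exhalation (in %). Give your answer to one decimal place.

Vt = flow × Ti = 0.9667 L/s × 0.50 s × 1000 mL/L = 483.35 mL.
R = (PIP − Pplat)/V̇ = (26.5 − 20.5) / 0.9667 = 6.0/0.9667 = 6.207 cmH2O·s/L.
C = Vt/(Pplat − PEEP) = 483.35 / (20.5 − 8) = 483.35/12.5 = 38.668 mL/cmH2O.
τ = R × C = 6.207 × 0.03867 L/cmH2O = 0.24 s.
Fraction remaining at end-expiration = e^(−Te/τ) = e^(−0.20/0.24) = 0.4346 → 43.46%.

43.5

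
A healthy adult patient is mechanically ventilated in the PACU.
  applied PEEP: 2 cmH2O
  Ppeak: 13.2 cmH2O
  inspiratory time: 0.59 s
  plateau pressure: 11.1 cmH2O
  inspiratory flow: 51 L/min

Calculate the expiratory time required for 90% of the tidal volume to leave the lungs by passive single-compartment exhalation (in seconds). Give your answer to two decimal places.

0.31

Flow: 51 L/min ÷ 60 = 0.85 L/s.
Vt = flow × Ti = 0.85 L/s × 0.59 s × 1000 mL/L = 501.5 mL.
R = (PIP − Pplat)/V̇ = (13.2 − 11.1) / 0.85 = 2.1/0.85 = 2.471 cmH2O·s/L.
C = Vt/(Pplat − PEEP) = 501.5 / (11.1 − 2) = 501.5/9.1 = 55.11 mL/cmH2O.
τ = R × C = 2.471 × 0.05511 L/cmH2O = 0.1362 s.
t = −τ·ln(1 − 0.90) = −0.1362·ln(0.1) = 0.3136 s.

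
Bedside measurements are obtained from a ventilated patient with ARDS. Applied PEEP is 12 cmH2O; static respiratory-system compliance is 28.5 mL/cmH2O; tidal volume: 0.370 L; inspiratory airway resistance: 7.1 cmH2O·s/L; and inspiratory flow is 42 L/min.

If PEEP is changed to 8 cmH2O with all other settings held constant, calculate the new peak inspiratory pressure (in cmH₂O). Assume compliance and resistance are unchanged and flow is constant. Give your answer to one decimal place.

Flow: 42 L/min ÷ 60 = 0.7 L/s.
PIP = Vt/C + R·V̇ + PEEP (constant-flow equation of motion).
Only the baseline term changes: ΔPIP = ΔPEEP = 8 − 12 = -4.0 cmH2O.
Original PIP = 370/28.5 + 7.1×0.7 + 12 = 29.952 cmH2O; new PIP = 29.952 + (-4.0) = 25.952 cmH2O.

26.0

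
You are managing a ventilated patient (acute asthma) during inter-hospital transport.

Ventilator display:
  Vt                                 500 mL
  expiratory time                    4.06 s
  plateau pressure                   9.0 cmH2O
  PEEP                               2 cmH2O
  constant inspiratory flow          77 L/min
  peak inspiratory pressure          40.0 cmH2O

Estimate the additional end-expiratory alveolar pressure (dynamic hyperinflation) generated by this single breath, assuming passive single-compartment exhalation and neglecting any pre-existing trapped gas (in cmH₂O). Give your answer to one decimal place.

Flow: 77 L/min ÷ 60 = 1.2833 L/s.
R = (PIP − Pplat)/V̇ = (40.0 − 9.0) / 1.2833 = 31.0/1.2833 = 24.156 cmH2O·s/L.
C = Vt/(Pplat − PEEP) = 500.0 / (9.0 − 2) = 500.0/7.0 = 71.429 mL/cmH2O.
τ = R × C = 24.156 × 0.07143 L/cmH2O = 1.725 s.
Fraction remaining = e^(−Te/τ) = e^(−4.06/1.725) = 0.09502; trapped volume = 500.0 × 0.09502 = 47.51 mL.
Additional alveolar pressure from trapping ≈ V_trapped / C = 47.51 / 71.429 = 0.6651 cmH2O.

0.7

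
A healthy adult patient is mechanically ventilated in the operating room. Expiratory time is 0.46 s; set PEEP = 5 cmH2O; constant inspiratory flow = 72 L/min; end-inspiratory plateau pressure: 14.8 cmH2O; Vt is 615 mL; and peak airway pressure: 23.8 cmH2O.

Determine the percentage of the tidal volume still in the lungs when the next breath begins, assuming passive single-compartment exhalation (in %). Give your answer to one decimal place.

37.6

Flow: 72 L/min ÷ 60 = 1.2 L/s.
R = (PIP − Pplat)/V̇ = (23.8 − 14.8) / 1.2 = 9.0/1.2 = 7.5 cmH2O·s/L.
C = Vt/(Pplat − PEEP) = 615.0 / (14.8 − 5) = 615.0/9.8 = 62.755 mL/cmH2O.
τ = R × C = 7.5 × 0.06276 L/cmH2O = 0.4707 s.
Fraction remaining at end-expiration = e^(−Te/τ) = e^(−0.46/0.4707) = 0.3763 → 37.63%.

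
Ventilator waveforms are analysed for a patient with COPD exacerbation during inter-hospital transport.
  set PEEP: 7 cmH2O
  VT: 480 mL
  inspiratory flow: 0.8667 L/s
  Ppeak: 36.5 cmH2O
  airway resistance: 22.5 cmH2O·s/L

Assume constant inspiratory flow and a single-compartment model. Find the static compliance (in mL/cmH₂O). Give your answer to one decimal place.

48.0

Equation of motion (constant flow): PIP = Vt/C + R·V̇ + PEEP.
Vt/C = PIP − R·V̇ − PEEP = 36.5 − 22.5×0.8667 − 7 = 36.5 − 19.501 − 7 = 9.999 cmH2O.
C = Vt / 9.999 = 480 / 9.999 = 48.005 mL/cmH2O.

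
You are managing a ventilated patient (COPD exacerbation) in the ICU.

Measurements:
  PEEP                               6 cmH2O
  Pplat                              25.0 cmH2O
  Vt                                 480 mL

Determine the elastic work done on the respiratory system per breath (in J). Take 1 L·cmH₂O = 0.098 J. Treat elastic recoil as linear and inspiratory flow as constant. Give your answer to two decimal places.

0.45

Elastic work ≈ ½ × (Pplat − PEEP) × Vt = 0.5 × (25.0 − 6) × 0.480 L = 0.5 × 19.0 × 0.480 = 4.56 L·cmH2O.
× 0.098 J/(L·cmH2O) → 0.4469 J.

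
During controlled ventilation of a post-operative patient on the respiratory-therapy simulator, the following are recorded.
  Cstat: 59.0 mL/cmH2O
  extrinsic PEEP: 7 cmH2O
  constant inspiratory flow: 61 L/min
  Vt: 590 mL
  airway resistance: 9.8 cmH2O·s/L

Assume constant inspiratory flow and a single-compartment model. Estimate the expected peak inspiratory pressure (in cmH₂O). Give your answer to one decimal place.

Flow: 61 L/min ÷ 60 = 1.0167 L/s.
Equation of motion (constant flow): PIP = Vt/C + R·V̇ + PEEP.
PIP = 590/59.0 + 9.8×1.0167 + 7 = 10.0 + 9.964 + 7 = 26.964 cmH2O.

27.0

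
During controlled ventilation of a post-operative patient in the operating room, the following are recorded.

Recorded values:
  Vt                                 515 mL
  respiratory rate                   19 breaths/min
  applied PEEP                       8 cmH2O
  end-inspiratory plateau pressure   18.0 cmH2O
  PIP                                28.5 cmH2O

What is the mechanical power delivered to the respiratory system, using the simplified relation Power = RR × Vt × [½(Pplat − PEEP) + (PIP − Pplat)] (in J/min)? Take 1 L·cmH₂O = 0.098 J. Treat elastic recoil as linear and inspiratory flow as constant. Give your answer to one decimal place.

14.9

Per-breath work = Vt × [½(Pplat−PEEP) + (PIP−Pplat)] = 0.515 × [0.5×10.0 + 10.5] = 0.515 × 15.5 = 7.983 L·cmH2O.
Power = 19 × 7.983 = 151.68 L·cmH2O/min.
× 0.098 J/(L·cmH2O) → 14.865 J/min.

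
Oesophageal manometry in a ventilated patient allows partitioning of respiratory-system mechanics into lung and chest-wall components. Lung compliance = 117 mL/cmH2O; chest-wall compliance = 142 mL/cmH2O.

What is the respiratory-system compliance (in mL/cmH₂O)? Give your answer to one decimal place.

64.1

Lung and chest wall are elastances in series: 1/Crs = 1/CL + 1/Ccw.
1/Crs = 1/117 + 1/142 = 0.01559.
Crs = 64.144 mL/cmH2O.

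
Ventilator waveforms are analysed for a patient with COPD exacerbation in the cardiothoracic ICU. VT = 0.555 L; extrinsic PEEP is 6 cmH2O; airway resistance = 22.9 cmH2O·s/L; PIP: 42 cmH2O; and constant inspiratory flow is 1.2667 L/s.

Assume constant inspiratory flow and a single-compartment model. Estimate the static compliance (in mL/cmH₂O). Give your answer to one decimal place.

79.4

Equation of motion (constant flow): PIP = Vt/C + R·V̇ + PEEP.
Vt/C = PIP − R·V̇ − PEEP = 42 − 22.9×1.2667 − 6 = 42 − 29.007 − 6 = 6.993 cmH2O.
C = Vt / 6.993 = 555 / 6.993 = 79.365 mL/cmH2O.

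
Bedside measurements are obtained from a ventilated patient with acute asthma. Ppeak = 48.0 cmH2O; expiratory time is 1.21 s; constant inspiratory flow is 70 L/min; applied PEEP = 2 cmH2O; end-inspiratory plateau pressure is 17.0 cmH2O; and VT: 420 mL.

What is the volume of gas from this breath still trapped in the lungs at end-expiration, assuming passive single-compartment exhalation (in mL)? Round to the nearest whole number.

Flow: 70 L/min ÷ 60 = 1.1667 L/s.
R = (PIP − Pplat)/V̇ = (48.0 − 17.0) / 1.1667 = 31.0/1.1667 = 26.571 cmH2O·s/L.
C = Vt/(Pplat − PEEP) = 420.0 / (17.0 − 2) = 420.0/15.0 = 28.0 mL/cmH2O.
τ = R × C = 26.571 × 0.028 L/cmH2O = 0.744 s.
Fraction remaining = e^(−Te/τ) = e^(−1.21/0.744) = 0.1966.
Trapped volume = 420.0 × 0.1966 = 82.572 mL.

83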